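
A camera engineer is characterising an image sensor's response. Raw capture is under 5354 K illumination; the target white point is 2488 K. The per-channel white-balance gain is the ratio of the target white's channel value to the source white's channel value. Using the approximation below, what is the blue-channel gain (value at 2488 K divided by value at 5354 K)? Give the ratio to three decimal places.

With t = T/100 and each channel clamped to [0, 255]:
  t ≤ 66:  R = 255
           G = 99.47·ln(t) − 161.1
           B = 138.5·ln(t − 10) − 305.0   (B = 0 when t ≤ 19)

At 5354 K (t = 53.54):
  B = 138.5·ln(53.54 − 10) − 305.0 = 138.5·ln 43.54 − 305.0 = 138.5·3.7737 − 305.0 = 217.655.
At 2488 K (t = 24.88):
  B = 138.5·ln(24.88 − 10) − 305.0 = 138.5·ln 14.88 − 305.0 = 138.5·2.7000 − 305.0 = 68.952.
Gain = 68.952 / 217.655 = 0.3168 → 0.317.

0.317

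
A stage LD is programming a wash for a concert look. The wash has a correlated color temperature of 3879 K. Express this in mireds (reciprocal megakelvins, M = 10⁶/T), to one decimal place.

M = 10⁶ / 3879 = 257.798 → 257.8 mireds.

257.8 mireds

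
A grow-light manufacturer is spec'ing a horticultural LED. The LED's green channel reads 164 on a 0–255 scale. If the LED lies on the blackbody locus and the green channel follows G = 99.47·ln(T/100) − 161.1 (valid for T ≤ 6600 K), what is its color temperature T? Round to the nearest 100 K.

2600 K

ln t = (164 + 161.1) / 99.47 = 3.2683.
t = e^3.2683 = 26.267.
T = 100·t = 2627 K → 2600 K to the nearest 100 K.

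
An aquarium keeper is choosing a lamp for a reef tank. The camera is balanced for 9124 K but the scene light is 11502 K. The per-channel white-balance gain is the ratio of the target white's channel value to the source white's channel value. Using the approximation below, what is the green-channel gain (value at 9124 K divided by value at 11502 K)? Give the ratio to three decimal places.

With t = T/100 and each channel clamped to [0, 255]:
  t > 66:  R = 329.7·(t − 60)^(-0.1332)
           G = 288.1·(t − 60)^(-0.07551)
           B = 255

1.044

At 11502 K (t = 115.02):
  G = 288.1·(115.02 − 60)^(-0.07551) = 288.1·55.02^(-0.07551) = 288.1·0.73888 = 212.871.
At 9124 K (t = 91.24):
  G = 288.1·(91.24 − 60)^(-0.07551) = 288.1·31.24^(-0.07551) = 288.1·0.77114 = 222.166.
Gain = 222.166 / 212.871 = 1.0437 → 1.044.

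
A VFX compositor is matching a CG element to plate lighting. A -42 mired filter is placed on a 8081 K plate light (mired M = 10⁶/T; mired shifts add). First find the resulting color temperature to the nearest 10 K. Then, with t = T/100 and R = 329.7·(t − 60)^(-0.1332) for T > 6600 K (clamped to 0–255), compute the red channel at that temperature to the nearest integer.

190

M_in = 10⁶/8081 = 123.75; M_out = 123.75 + (-42) = 81.75.
T_out = 10⁶/81.75 = 12232.9 K → 12230 K; t = 122.3.
R = 329.7·(122.3 − 60)^(-0.1332) = 329.7·62.3^(-0.1332) = 329.7·0.57673 = 190.149.
Rounded: 190.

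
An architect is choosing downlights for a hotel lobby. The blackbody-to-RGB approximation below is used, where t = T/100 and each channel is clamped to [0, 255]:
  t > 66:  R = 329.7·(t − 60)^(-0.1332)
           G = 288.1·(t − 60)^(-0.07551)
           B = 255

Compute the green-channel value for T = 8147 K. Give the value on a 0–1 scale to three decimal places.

0.896

t = 8147/100 = 81.47; the t > 66 branch applies.
G = 288.1·(81.47 − 60)^(-0.07551) = 288.1·21.47^(-0.07551) = 288.1·0.79329 = 228.548.
On a 0–1 scale: 228.548/255 = 0.8963 → 0.896.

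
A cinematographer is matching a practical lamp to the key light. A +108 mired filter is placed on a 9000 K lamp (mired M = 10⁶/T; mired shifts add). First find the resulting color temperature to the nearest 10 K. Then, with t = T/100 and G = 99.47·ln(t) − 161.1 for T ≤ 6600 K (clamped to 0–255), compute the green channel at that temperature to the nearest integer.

M_in = 10⁶/9000 = 111.11; M_out = 111.11 + (+108) = 219.11.
T_out = 10⁶/219.11 = 4563.9 K → 4560 K; t = 45.6.
G = 99.47·ln 45.6 − 161.1 = 99.47·3.8199 − 161.1 = 218.866.
Rounded: 219.

219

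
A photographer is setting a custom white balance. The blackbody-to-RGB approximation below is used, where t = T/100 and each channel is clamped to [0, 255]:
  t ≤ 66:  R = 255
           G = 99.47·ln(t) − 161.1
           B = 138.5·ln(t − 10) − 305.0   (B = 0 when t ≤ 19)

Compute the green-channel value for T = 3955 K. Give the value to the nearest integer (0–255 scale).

205

t = 3955/100 = 39.55; the t ≤ 66 branch applies.
G = 99.47·ln 39.55 − 161.1 = 99.47·3.6776 − 161.1 = 204.707.
Rounded: 205.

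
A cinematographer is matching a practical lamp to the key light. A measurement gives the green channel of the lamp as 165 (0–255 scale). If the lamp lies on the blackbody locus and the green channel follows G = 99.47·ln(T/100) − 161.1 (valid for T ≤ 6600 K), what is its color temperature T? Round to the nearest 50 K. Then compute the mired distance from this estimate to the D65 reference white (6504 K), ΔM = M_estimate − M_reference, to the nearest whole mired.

ln t = (165 + 161.1) / 99.47 = 3.2784.
t = e^3.2784 = 26.533.
T = 100·t = 2653 K → 2650 K to the nearest 50 K.
M_estimate = 10⁶/2650 = 377.36; M_reference = 10⁶/6504 = 153.75.
ΔM = 377.36 − 153.75 = 223.61 → +224 mireds.

+224 mireds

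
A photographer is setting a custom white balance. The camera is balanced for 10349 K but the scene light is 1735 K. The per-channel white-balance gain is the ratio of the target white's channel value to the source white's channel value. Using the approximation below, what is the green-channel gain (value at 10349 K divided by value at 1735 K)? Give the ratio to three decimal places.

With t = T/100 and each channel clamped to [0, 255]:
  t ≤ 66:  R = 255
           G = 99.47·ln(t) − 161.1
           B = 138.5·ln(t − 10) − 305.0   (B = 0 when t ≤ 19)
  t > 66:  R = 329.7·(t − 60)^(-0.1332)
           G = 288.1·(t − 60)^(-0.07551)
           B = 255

At 1735 K (t = 17.35):
  G = 99.47·ln 17.35 − 161.1 = 99.47·2.8536 − 161.1 = 122.747.
At 10349 K (t = 103.49):
  G = 288.1·(103.49 − 60)^(-0.07551) = 288.1·43.49^(-0.07551) = 288.1·0.75212 = 216.685.
Gain = 216.685 / 122.747 = 1.7653 → 1.765.

1.765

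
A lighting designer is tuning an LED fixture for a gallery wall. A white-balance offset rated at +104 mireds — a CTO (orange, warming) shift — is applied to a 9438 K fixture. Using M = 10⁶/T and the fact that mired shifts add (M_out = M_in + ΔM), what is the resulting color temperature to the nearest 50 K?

4750 K

M_in = 10⁶/9438 = 105.95 mireds.
M_out = 105.95 + (+104) = 209.95 mireds.
T_out = 10⁶/209.95 = 4762.9 K → 4750 K.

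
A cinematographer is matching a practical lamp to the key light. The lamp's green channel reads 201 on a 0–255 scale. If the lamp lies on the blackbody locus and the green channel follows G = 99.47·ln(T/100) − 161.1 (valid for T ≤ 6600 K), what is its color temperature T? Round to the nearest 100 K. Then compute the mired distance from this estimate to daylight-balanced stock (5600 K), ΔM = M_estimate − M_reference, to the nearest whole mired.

+85 mireds

ln t = (201 + 161.1) / 99.47 = 3.6403.
t = e^3.6403 = 38.103.
T = 100·t = 3810 K → 3800 K to the nearest 100 K.
M_estimate = 10⁶/3800 = 263.16; M_reference = 10⁶/5600 = 178.57.
ΔM = 263.16 − 178.57 = 84.59 → +85 mireds.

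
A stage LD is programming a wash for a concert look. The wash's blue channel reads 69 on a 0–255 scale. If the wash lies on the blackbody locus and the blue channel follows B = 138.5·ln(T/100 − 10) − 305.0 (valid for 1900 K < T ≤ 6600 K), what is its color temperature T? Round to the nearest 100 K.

2500 K

ln(t − 10) = (69 + 305.0) / 138.5 = 2.7004.
t − 10 = e^2.7004 = 14.885, so t = 24.885.
T = 100·t = 2489 K → 2500 K to the nearest 100 K.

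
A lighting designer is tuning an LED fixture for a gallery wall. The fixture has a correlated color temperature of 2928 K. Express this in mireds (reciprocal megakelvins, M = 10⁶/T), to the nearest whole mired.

M = 10⁶ / 2928 = 341.530 → 342 mireds.

342 mireds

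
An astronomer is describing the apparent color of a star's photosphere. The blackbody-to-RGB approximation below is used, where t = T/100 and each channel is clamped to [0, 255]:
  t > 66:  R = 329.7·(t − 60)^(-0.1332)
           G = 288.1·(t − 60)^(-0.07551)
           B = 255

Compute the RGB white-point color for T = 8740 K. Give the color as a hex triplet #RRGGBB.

#D4E0FF

t = 8740/100 = 87.4; the t > 66 branch applies.
R = 329.7·(87.4 − 60)^(-0.1332) = 329.7·27.4^(-0.1332) = 329.7·0.64342 = 212.134.
G = 288.1·(87.4 − 60)^(-0.07551) = 288.1·27.4^(-0.07551) = 288.1·0.77882 = 224.377.
B = 255 by definition for t > 66.
Rounded: (212, 224, 255).
In hex: #D4E0FF.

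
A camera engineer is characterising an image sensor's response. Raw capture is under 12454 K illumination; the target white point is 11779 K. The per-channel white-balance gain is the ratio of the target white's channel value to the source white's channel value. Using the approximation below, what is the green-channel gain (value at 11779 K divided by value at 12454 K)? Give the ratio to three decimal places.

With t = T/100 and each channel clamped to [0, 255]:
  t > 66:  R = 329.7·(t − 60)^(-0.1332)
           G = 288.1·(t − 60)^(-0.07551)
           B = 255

At 12454 K (t = 124.54):
  G = 288.1·(124.54 − 60)^(-0.07551) = 288.1·64.54^(-0.07551) = 288.1·0.73003 = 210.321.
At 11779 K (t = 117.79):
  G = 288.1·(117.79 − 60)^(-0.07551) = 288.1·57.79^(-0.07551) = 288.1·0.73614 = 212.083.
Gain = 212.083 / 210.321 = 1.0084 → 1.008.

1.008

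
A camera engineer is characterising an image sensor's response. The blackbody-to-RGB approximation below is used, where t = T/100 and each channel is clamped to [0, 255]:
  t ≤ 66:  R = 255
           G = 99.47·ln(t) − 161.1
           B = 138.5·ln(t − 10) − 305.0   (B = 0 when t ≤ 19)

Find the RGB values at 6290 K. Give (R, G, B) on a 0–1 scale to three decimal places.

t = 6290/100 = 62.9; the t ≤ 66 branch applies.
R = 255 by definition for t ≤ 66.
G = 99.47·ln 62.9 − 161.1 = 99.47·4.1415 − 161.1 = 250.860.
B = 138.5·ln(62.9 − 10) − 305.0 = 138.5·ln 52.9 − 305.0 = 138.5·3.9684 − 305.0 = 244.624.
Dividing each by 255: (1.0000, 0.9838, 0.9593) → (1.000, 0.984, 0.959).

(1.000, 0.984, 0.959)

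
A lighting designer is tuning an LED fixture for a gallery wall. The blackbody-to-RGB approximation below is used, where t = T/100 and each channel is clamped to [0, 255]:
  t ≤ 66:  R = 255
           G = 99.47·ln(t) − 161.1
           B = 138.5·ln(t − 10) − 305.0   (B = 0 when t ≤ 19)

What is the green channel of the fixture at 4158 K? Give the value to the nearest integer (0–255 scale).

t = 4158/100 = 41.58; the t ≤ 66 branch applies.
G = 99.47·ln 41.58 − 161.1 = 99.47·3.7276 − 161.1 = 209.686.
Rounded: 210.

210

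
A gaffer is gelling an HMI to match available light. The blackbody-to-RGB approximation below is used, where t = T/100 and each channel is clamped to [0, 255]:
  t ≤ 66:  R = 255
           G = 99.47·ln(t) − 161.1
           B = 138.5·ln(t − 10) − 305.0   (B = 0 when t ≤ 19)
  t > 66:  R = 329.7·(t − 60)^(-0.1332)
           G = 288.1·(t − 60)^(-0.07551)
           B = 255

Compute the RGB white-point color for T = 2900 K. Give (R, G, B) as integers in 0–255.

t = 2900/100 = 29; the t ≤ 66 branch applies.
R = 255 by definition for t ≤ 66.
G = 99.47·ln 29 − 161.1 = 99.47·3.3673 − 161.1 = 173.845.
B = 138.5·ln(29 − 10) − 305.0 = 138.5·ln 19 − 305.0 = 138.5·2.9444 − 305.0 = 102.805.
Rounded: (255, 174, 103).

(255, 174, 103)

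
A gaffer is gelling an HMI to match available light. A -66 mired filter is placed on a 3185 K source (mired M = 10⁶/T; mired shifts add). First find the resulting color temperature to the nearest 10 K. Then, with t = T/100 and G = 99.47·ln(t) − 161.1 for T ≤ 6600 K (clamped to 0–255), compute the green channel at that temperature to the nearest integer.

M_in = 10⁶/3185 = 313.97; M_out = 313.97 + (-66) = 247.97.
T_out = 10⁶/247.97 = 4032.7 K → 4030 K; t = 40.3.
G = 99.47·ln 40.3 − 161.1 = 99.47·3.6964 − 161.1 = 206.576.
Rounded: 207.

207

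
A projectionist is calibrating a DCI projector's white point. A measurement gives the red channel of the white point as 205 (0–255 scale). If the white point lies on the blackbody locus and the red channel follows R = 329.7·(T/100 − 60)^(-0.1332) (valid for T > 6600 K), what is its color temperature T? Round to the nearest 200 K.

9600 K

(t − 60)^(-0.1332) = 205/329.7 = 0.62178.
t − 60 = 0.62178^(1/-0.1332) = 0.62178^(-7.508) = 35.423, so t = 95.423.
T = 100·t = 9542 K → 9600 K to the nearest 200 K.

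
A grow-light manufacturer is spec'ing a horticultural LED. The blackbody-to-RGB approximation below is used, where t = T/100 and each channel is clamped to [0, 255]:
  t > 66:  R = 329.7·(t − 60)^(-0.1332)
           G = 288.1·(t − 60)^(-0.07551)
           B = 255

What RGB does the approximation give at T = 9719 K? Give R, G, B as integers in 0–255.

t = 9719/100 = 97.19; the t > 66 branch applies.
R = 329.7·(97.19 − 60)^(-0.1332) = 329.7·37.19^(-0.1332) = 329.7·0.61776 = 203.675.
G = 288.1·(97.19 − 60)^(-0.07551) = 288.1·37.19^(-0.07551) = 288.1·0.76106 = 219.260.
B = 255 by definition for t > 66.
Rounded: (204, 219, 255).

R=204, G=219, B=255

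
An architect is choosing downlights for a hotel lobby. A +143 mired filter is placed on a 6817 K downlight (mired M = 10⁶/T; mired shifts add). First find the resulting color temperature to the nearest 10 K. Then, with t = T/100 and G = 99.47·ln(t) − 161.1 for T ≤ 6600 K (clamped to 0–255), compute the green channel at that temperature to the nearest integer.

M_in = 10⁶/6817 = 146.69; M_out = 146.69 + (+143) = 289.69.
T_out = 10⁶/289.69 = 3451.9 K → 3450 K; t = 34.5.
G = 99.47·ln 34.5 − 161.1 = 99.47·3.5410 − 161.1 = 191.119.
Rounded: 191.

191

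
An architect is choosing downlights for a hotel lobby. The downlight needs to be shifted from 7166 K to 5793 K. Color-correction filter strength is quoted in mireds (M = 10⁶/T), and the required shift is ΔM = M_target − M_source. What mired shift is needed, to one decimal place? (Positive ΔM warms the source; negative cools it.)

M_source = 10⁶/7166 = 139.548; M_target = 10⁶/5793 = 172.622.
ΔM = 172.622 − 139.548 = 33.074 → +33.1 mireds, a warming shift.

+33.1 mireds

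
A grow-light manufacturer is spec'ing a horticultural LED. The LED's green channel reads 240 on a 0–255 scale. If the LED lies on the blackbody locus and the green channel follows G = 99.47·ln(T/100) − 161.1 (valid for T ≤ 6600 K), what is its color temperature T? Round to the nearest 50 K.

5650 K

ln t = (240 + 161.1) / 99.47 = 4.0324.
t = e^4.0324 = 56.394.
T = 100·t = 5639 K → 5650 K to the nearest 50 K.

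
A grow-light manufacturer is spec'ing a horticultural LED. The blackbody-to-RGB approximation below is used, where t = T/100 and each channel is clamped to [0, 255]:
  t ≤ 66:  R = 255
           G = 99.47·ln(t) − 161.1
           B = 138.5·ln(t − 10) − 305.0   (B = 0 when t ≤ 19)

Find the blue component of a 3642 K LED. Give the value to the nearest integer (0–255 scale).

148

t = 3642/100 = 36.42; the t ≤ 66 branch applies.
B = 138.5·ln(36.42 − 10) − 305.0 = 138.5·ln 26.42 − 305.0 = 138.5·3.2741 − 305.0 = 148.466.
Rounded: 148.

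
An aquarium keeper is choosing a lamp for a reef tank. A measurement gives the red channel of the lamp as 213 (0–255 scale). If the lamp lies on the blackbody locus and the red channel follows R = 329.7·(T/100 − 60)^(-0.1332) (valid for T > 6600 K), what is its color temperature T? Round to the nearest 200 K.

(t − 60)^(-0.1332) = 213/329.7 = 0.64604.
t − 60 = 0.64604^(1/-0.1332) = 0.64604^(-7.508) = 26.575, so t = 86.575.
T = 100·t = 8657 K → 8600 K to the nearest 200 K.

8600 K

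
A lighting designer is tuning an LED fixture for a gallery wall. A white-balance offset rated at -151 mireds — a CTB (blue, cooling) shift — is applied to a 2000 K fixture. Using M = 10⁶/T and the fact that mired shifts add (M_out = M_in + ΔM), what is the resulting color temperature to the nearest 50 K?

2850 K

M_in = 10⁶/2000 = 500.00 mireds.
M_out = 500.00 + (-151) = 349.00 mireds.
T_out = 10⁶/349.00 = 2865.3 K → 2850 K.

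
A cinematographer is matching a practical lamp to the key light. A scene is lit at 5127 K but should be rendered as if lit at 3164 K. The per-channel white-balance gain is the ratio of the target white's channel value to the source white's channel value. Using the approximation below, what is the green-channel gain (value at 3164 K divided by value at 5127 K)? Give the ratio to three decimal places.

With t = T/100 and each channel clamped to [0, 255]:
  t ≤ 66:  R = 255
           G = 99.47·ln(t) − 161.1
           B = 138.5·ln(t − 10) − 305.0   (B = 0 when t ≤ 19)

0.792

At 5127 K (t = 51.27):
  G = 99.47·ln 51.27 − 161.1 = 99.47·3.9371 − 161.1 = 230.524.
At 3164 K (t = 31.64):
  G = 99.47·ln 31.64 − 161.1 = 99.47·3.4544 − 161.1 = 182.511.
Gain = 182.511 / 230.524 = 0.7917 → 0.792.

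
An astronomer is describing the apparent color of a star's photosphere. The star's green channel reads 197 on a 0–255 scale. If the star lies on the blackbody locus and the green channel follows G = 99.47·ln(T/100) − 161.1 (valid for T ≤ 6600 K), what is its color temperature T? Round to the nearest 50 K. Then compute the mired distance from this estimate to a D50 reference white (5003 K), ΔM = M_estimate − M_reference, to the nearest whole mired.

ln t = (197 + 161.1) / 99.47 = 3.6001.
t = e^3.6001 = 36.601.
T = 100·t = 3660 K → 3650 K to the nearest 50 K.
M_estimate = 10⁶/3650 = 273.97; M_reference = 10⁶/5003 = 199.88.
ΔM = 273.97 − 199.88 = 74.09 → +74 mireds.

+74 mireds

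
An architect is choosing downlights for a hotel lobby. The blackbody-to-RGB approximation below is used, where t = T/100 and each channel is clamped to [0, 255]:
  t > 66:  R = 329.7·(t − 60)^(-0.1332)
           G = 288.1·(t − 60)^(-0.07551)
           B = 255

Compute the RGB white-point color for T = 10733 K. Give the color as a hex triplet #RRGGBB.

t = 10733/100 = 107.33; the t > 66 branch applies.
R = 329.7·(107.33 − 60)^(-0.1332) = 329.7·47.33^(-0.1332) = 329.7·0.59823 = 197.238.
G = 288.1·(107.33 − 60)^(-0.07551) = 288.1·47.33^(-0.07551) = 288.1·0.74733 = 215.305.
B = 255 by definition for t > 66.
Rounded: (197, 215, 255).
In hex: #C5D7FF.

#C5D7FF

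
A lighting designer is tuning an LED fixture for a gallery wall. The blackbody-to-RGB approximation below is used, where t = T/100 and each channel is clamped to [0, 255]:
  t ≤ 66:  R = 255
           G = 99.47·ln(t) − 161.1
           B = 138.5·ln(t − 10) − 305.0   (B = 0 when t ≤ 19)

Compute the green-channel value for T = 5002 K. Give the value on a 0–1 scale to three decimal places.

0.894

t = 5002/100 = 50.02; the t ≤ 66 branch applies.
G = 99.47·ln 50.02 − 161.1 = 99.47·3.9124 − 161.1 = 228.069.
On a 0–1 scale: 228.069/255 = 0.8944 → 0.894.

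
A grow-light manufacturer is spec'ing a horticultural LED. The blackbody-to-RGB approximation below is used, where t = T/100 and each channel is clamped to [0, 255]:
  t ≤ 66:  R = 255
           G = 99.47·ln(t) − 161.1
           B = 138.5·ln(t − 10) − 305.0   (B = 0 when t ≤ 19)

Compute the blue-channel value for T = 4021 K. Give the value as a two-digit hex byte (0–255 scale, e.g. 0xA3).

t = 4021/100 = 40.21; the t ≤ 66 branch applies.
B = 138.5·ln(40.21 − 10) − 305.0 = 138.5·ln 30.21 − 305.0 = 138.5·3.4082 − 305.0 = 167.032.
Rounded: 167; in hex, 0xA7.

0xA7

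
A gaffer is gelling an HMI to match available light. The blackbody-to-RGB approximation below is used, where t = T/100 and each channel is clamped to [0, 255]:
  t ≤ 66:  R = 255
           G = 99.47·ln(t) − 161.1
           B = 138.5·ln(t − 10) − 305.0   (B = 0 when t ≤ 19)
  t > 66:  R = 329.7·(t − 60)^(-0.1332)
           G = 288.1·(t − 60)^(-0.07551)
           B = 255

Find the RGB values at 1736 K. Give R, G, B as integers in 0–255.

R=255, G=123, B=0

t = 1736/100 = 17.36; the t ≤ 66 branch applies.
R = 255 by definition for t ≤ 66.
G = 99.47·ln 17.36 − 161.1 = 99.47·2.8542 − 161.1 = 122.804.
t = 17.36 ≤ 19, so B = 0.
Rounded: (255, 123, 0).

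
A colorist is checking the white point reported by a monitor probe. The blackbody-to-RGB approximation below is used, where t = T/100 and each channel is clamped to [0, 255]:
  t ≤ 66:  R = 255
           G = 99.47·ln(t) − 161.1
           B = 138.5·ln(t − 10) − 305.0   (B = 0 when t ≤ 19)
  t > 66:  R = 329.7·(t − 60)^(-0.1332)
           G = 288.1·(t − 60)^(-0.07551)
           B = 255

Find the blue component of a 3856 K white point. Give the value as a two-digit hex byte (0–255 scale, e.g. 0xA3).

0x9F

t = 3856/100 = 38.56; the t ≤ 66 branch applies.
B = 138.5·ln(38.56 − 10) − 305.0 = 138.5·ln 28.56 − 305.0 = 138.5·3.3520 − 305.0 = 159.253.
Rounded: 159; in hex, 0x9F.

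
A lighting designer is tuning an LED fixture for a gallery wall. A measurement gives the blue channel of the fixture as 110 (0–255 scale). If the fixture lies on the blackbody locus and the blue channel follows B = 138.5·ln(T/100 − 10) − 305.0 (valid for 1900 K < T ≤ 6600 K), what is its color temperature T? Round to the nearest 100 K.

ln(t − 10) = (110 + 305.0) / 138.5 = 2.9964.
t − 10 = e^2.9964 = 20.013, so t = 30.013.
T = 100·t = 3001 K → 3000 K to the nearest 100 K.

3000 K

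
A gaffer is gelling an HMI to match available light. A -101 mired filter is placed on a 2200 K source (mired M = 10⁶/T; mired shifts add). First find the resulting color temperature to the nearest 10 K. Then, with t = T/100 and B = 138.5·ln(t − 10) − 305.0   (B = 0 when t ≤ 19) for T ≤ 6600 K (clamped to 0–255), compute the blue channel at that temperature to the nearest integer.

98

M_in = 10⁶/2200 = 454.55; M_out = 454.55 + (-101) = 353.55.
T_out = 10⁶/353.55 = 2828.5 K → 2830 K; t = 28.3.
B = 138.5·ln(28.3 − 10) − 305.0 = 138.5·ln 18.3 − 305.0 = 138.5·2.9069 − 305.0 = 97.606.
Rounded: 98.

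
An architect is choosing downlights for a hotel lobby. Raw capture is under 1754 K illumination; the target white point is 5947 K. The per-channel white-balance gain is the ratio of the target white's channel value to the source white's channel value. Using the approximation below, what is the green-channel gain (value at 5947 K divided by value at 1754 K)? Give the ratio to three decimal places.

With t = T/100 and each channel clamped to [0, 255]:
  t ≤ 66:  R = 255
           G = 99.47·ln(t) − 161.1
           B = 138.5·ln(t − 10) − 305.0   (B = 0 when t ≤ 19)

At 1754 K (t = 17.54):
  G = 99.47·ln 17.54 − 161.1 = 99.47·2.8645 − 161.1 = 123.830.
At 5947 K (t = 59.47):
  G = 99.47·ln 59.47 − 161.1 = 99.47·4.0855 − 161.1 = 245.282.
Gain = 245.282 / 123.830 = 1.9808 → 1.981.

1.981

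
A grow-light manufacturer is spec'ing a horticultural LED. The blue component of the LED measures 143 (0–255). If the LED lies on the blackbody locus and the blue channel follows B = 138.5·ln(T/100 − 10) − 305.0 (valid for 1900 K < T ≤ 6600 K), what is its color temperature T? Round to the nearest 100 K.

ln(t − 10) = (143 + 305.0) / 138.5 = 3.2347.
t − 10 = e^3.2347 = 25.398, so t = 35.398.
T = 100·t = 3540 K → 3500 K to the nearest 100 K.

3500 K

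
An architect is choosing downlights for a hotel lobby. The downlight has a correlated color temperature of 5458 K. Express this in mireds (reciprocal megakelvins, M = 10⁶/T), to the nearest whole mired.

M = 10⁶ / 5458 = 183.217 → 183 mireds.

183 mireds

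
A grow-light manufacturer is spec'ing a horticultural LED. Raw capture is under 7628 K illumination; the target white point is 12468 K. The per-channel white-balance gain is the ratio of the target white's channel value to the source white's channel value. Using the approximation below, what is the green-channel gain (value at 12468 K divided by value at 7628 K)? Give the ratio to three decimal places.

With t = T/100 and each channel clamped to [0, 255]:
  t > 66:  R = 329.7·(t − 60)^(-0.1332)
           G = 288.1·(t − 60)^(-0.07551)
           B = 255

0.901

At 7628 K (t = 76.28):
  G = 288.1·(76.28 − 60)^(-0.07551) = 288.1·16.28^(-0.07551) = 288.1·0.81004 = 233.373.
At 12468 K (t = 124.68):
  G = 288.1·(124.68 − 60)^(-0.07551) = 288.1·64.68^(-0.07551) = 288.1·0.72991 = 210.287.
Gain = 210.287 / 233.373 = 0.9011 → 0.901.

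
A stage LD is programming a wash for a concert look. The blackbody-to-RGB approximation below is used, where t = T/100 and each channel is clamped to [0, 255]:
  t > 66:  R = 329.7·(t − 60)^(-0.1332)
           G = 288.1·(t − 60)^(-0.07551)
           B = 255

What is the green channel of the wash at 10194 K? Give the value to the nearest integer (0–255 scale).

217

t = 10194/100 = 101.94; the t > 66 branch applies.
G = 288.1·(101.94 − 60)^(-0.07551) = 288.1·41.94^(-0.07551) = 288.1·0.75418 = 217.279.
Rounded: 217.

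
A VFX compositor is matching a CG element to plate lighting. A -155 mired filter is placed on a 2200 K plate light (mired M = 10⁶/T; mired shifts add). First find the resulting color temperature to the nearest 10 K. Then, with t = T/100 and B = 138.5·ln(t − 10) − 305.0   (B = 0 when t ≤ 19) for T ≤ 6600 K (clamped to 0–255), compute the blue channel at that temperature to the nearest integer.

M_in = 10⁶/2200 = 454.55; M_out = 454.55 + (-155) = 299.55.
T_out = 10⁶/299.55 = 3338.4 K → 3340 K; t = 33.4.
B = 138.5·ln(33.4 − 10) − 305.0 = 138.5·ln 23.4 − 305.0 = 138.5·3.1527 − 305.0 = 131.654.
Rounded: 132.

132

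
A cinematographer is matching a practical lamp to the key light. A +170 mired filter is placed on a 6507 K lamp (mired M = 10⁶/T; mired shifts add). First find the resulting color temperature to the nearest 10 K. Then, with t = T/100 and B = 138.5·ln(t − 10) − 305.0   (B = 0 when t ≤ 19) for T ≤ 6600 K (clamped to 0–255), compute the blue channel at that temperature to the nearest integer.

116

M_in = 10⁶/6507 = 153.68; M_out = 153.68 + (+170) = 323.68.
T_out = 10⁶/323.68 = 3089.5 K → 3090 K; t = 30.9.
B = 138.5·ln(30.9 − 10) − 305.0 = 138.5·ln 20.9 − 305.0 = 138.5·3.0397 − 305.0 = 116.005.
Rounded: 116.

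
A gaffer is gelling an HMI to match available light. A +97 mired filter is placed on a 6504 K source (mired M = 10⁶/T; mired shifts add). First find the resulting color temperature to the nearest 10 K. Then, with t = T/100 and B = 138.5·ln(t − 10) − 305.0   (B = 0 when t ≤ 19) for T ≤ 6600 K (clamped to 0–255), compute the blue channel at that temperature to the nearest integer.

166

M_in = 10⁶/6504 = 153.75; M_out = 153.75 + (+97) = 250.75.
T_out = 10⁶/250.75 = 3988.0 K → 3990 K; t = 39.9.
B = 138.5·ln(39.9 − 10) − 305.0 = 138.5·ln 29.9 − 305.0 = 138.5·3.3979 − 305.0 = 165.603.
Rounded: 166.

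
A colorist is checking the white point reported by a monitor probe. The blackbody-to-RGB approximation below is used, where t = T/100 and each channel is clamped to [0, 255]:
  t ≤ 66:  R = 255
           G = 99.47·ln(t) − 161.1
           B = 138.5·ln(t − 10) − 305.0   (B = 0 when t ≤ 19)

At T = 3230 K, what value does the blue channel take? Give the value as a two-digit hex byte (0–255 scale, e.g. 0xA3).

0x7D

t = 3230/100 = 32.3; the t ≤ 66 branch applies.
B = 138.5·ln(32.3 − 10) − 305.0 = 138.5·ln 22.3 − 305.0 = 138.5·3.1046 − 305.0 = 124.985.
Rounded: 125; in hex, 0x7D.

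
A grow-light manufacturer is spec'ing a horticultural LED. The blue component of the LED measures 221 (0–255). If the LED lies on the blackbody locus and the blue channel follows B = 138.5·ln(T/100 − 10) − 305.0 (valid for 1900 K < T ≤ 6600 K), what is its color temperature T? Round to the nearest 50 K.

ln(t − 10) = (221 + 305.0) / 138.5 = 3.7978.
t − 10 = e^3.7978 = 44.604, so t = 54.604.
T = 100·t = 5460 K → 5450 K to the nearest 50 K.

5450 K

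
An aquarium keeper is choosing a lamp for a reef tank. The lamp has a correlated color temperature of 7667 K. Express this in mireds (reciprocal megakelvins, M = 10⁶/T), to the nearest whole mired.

M = 10⁶ / 7667 = 130.429 → 130 mireds.

130 mireds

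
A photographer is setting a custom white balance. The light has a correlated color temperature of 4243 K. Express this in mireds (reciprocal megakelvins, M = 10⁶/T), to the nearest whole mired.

M = 10⁶ / 4243 = 235.682 → 236 mireds.

236 mireds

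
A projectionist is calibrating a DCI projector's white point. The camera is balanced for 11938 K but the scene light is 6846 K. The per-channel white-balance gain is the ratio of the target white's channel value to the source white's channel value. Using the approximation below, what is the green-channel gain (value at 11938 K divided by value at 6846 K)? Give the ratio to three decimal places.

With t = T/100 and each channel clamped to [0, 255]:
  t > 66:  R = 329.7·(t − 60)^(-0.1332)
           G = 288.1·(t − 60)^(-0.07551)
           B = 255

0.863

At 6846 K (t = 68.46):
  G = 288.1·(68.46 − 60)^(-0.07551) = 288.1·8.46^(-0.07551) = 288.1·0.85109 = 245.198.
At 11938 K (t = 119.38):
  G = 288.1·(119.38 − 60)^(-0.07551) = 288.1·59.38^(-0.07551) = 288.1·0.73464 = 211.649.
Gain = 211.649 / 245.198 = 0.8632 → 0.863.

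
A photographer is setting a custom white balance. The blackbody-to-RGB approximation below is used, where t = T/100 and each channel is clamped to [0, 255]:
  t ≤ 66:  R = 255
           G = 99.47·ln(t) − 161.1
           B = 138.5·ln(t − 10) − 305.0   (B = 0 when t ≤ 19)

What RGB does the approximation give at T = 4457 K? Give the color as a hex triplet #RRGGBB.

t = 4457/100 = 44.57; the t ≤ 66 branch applies.
R = 255 by definition for t ≤ 66.
G = 99.47·ln 44.57 − 161.1 = 99.47·3.7971 − 161.1 = 216.594.
B = 138.5·ln(44.57 − 10) − 305.0 = 138.5·ln 34.57 − 305.0 = 138.5·3.5430 − 305.0 = 185.704.
Rounded: (255, 217, 186).
In hex: #FFD9BA.

#FFD9BA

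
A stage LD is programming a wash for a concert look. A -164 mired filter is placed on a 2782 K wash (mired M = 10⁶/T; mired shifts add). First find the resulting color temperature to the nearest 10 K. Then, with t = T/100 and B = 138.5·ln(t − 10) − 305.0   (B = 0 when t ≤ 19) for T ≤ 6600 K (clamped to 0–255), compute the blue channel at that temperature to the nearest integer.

210

M_in = 10⁶/2782 = 359.45; M_out = 359.45 + (-164) = 195.45.
T_out = 10⁶/195.45 = 5116.3 K → 5120 K; t = 51.2.
B = 138.5·ln(51.2 − 10) − 305.0 = 138.5·ln 41.2 − 305.0 = 138.5·3.7184 − 305.0 = 210.004.
Rounded: 210.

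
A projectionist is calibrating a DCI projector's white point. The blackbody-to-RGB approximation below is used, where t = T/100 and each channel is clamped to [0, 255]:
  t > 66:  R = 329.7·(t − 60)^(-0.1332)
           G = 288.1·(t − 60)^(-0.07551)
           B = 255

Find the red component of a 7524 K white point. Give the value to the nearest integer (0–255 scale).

229

t = 7524/100 = 75.24; the t > 66 branch applies.
R = 329.7·(75.24 − 60)^(-0.1332) = 329.7·15.24^(-0.1332) = 329.7·0.69571 = 229.375.
Rounded: 229.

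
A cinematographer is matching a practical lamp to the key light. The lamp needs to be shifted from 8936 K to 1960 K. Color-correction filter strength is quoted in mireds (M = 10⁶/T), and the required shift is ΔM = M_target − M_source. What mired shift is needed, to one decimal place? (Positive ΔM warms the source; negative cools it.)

+398.3 mireds

M_source = 10⁶/8936 = 111.907; M_target = 10⁶/1960 = 510.204.
ΔM = 510.204 − 111.907 = 398.297 → +398.3 mireds, a warming shift.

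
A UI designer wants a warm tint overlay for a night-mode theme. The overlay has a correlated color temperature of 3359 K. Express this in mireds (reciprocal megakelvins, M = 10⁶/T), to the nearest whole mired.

M = 10⁶ / 3359 = 297.708 → 298 mireds.

298 mireds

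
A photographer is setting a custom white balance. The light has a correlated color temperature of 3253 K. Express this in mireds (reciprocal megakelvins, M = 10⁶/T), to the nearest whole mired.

307 mireds

M = 10⁶ / 3253 = 307.409 → 307 mireds.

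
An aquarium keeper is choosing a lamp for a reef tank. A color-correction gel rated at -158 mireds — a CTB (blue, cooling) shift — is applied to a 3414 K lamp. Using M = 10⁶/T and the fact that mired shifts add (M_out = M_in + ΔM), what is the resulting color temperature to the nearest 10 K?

M_in = 10⁶/3414 = 292.91 mireds.
M_out = 292.91 + (-158) = 134.91 mireds.
T_out = 10⁶/134.91 = 7412.3 K → 7410 K.

7410 K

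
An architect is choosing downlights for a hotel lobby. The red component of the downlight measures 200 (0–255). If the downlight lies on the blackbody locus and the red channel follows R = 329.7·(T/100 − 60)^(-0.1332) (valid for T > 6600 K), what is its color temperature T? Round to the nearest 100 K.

10300 K

(t − 60)^(-0.1332) = 200/329.7 = 0.60661.
t − 60 = 0.60661^(1/-0.1332) = 0.60661^(-7.508) = 42.638, so t = 102.638.
T = 100·t = 10264 K → 10300 K to the nearest 100 K.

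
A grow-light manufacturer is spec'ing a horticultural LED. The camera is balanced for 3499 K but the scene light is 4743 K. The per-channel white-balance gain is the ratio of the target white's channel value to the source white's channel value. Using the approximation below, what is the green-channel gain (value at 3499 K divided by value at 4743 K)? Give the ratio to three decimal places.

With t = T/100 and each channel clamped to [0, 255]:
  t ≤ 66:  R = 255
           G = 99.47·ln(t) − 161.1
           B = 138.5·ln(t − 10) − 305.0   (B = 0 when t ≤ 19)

At 4743 K (t = 47.43):
  G = 99.47·ln 47.43 − 161.1 = 99.47·3.8593 − 161.1 = 222.780.
At 3499 K (t = 34.99):
  G = 99.47·ln 34.99 − 161.1 = 99.47·3.5551 − 161.1 = 192.522.
Gain = 192.522 / 222.780 = 0.8642 → 0.864.

0.864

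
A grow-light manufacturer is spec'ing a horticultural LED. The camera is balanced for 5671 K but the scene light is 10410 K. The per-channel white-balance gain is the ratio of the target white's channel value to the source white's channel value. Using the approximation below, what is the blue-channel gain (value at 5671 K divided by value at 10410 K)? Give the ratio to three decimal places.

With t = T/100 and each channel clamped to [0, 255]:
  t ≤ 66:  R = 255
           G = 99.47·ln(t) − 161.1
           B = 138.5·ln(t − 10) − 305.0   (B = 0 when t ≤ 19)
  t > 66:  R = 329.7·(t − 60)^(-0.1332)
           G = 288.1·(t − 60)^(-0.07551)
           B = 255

0.892

At 10410 K (t = 104.1):
  B = 255 by definition for t > 66.
At 5671 K (t = 56.71):
  B = 138.5·ln(56.71 − 10) − 305.0 = 138.5·ln 46.71 − 305.0 = 138.5·3.8440 − 305.0 = 227.388.
Gain = 227.388 / 255.000 = 0.8917 → 0.892.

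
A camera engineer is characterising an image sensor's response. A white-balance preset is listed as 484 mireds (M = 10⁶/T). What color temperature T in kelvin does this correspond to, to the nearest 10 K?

T = 10⁶ / 484 = 2066.12 K → 2070 K.

2070 K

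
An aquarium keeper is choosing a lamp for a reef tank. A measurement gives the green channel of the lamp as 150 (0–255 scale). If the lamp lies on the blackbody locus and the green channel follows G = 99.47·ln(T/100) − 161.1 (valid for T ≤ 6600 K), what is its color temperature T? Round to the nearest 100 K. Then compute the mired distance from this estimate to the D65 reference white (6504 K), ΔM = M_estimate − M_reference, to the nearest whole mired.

+281 mireds

ln t = (150 + 161.1) / 99.47 = 3.1276.
t = e^3.1276 = 22.819.
T = 100·t = 2282 K → 2300 K to the nearest 100 K.
M_estimate = 10⁶/2300 = 434.78; M_reference = 10⁶/6504 = 153.75.
ΔM = 434.78 − 153.75 = 281.03 → +281 mireds.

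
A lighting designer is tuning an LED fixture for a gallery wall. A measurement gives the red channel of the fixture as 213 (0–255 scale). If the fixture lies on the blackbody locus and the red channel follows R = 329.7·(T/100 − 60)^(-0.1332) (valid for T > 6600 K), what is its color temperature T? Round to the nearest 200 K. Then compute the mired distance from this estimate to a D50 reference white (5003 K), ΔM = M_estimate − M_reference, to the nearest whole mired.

-84 mireds

(t − 60)^(-0.1332) = 213/329.7 = 0.64604.
t − 60 = 0.64604^(1/-0.1332) = 0.64604^(-7.508) = 26.575, so t = 86.575.
T = 100·t = 8657 K → 8600 K to the nearest 200 K.
M_estimate = 10⁶/8600 = 116.28; M_reference = 10⁶/5003 = 199.88.
ΔM = 116.28 − 199.88 = -83.60 → -84 mireds.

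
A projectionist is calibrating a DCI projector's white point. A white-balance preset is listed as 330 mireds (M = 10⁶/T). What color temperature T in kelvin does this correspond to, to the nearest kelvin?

3030 K

T = 10⁶ / 330 = 3030.30 K → 3030 K.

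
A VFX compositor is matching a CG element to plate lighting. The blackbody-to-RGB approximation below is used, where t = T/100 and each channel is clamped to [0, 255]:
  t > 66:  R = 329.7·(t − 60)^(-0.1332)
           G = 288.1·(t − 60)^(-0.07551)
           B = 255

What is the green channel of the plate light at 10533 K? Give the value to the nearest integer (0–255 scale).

216

t = 10533/100 = 105.33; the t > 66 branch applies.
G = 288.1·(105.33 − 60)^(-0.07551) = 288.1·45.33^(-0.07551) = 288.1·0.74977 = 216.008.
Rounded: 216.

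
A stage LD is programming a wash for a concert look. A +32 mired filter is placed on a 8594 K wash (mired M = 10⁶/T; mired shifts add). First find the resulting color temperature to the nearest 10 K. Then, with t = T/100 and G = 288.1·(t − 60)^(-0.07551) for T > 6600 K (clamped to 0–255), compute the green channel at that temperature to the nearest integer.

M_in = 10⁶/8594 = 116.36; M_out = 116.36 + (+32) = 148.36.
T_out = 10⁶/148.36 = 6740.3 K → 6740 K; t = 67.4.
G = 288.1·(67.4 − 60)^(-0.07551) = 288.1·7.4^(-0.07551) = 288.1·0.85973 = 247.689.
Rounded: 248.

248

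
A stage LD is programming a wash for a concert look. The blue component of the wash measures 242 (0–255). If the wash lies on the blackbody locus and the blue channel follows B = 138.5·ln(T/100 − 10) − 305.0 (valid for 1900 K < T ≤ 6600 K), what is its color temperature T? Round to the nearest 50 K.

6200 K

ln(t − 10) = (242 + 305.0) / 138.5 = 3.9495.
t − 10 = e^3.9495 = 51.907, so t = 61.907.
T = 100·t = 6191 K → 6200 K to the nearest 50 K.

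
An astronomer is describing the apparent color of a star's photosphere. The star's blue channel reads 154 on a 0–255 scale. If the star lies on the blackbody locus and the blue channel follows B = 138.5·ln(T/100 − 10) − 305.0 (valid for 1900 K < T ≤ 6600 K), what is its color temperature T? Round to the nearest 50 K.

ln(t − 10) = (154 + 305.0) / 138.5 = 3.3141.
t − 10 = e^3.3141 = 27.497, so t = 37.497.
T = 100·t = 3750 K → 3750 K to the nearest 50 K.

3750 K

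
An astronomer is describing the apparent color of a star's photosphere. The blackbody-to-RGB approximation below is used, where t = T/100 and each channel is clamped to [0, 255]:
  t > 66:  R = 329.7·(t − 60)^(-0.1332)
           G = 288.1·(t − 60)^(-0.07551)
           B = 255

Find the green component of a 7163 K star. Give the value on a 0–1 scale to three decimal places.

t = 7163/100 = 71.63; the t > 66 branch applies.
G = 288.1·(71.63 − 60)^(-0.07551) = 288.1·11.63^(-0.07551) = 288.1·0.83088 = 239.376.
On a 0–1 scale: 239.376/255 = 0.9387 → 0.939.

0.939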